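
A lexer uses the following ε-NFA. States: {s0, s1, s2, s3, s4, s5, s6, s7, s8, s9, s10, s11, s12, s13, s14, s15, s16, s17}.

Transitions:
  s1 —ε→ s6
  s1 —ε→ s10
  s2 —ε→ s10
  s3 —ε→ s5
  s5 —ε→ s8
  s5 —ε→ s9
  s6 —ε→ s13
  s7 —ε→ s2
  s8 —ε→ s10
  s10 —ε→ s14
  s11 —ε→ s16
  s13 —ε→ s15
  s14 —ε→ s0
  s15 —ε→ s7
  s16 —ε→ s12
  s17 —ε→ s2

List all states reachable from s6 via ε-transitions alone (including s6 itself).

{s0, s2, s6, s7, s10, s13, s14, s15}

Start with {s6}.
From s6 via ε: add s13.
From s13 via ε: add s15.
From s15 via ε: add s7.
From s7 via ε: add s2.
From s2 via ε: add s10.
From s10 via ε: add s14.
From s14 via ε: add s0.
No new states can be added; the closed set is {s0, s2, s6, s7, s10, s13, s14, s15}.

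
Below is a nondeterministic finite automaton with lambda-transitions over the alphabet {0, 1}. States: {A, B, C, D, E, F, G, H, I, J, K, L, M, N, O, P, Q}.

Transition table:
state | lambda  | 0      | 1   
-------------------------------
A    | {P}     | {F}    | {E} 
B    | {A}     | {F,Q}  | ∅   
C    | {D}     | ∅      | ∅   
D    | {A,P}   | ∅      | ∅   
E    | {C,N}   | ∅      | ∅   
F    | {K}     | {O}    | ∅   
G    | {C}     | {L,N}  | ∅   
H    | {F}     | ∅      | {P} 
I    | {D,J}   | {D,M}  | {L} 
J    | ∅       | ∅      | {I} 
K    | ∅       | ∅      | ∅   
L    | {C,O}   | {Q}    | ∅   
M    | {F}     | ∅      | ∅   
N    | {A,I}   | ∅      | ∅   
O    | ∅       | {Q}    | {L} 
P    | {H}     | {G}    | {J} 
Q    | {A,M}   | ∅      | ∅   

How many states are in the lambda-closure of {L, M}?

10

Start with {L, M}.
From L via lambda: add C, O.
From M via lambda: add F.
From C via lambda: add D.
From F via lambda: add K.
From D via lambda: add A, P.
From P via lambda: add H.
lambda-closure = {A, C, D, F, H, K, L, M, O, P}, which has 10 states.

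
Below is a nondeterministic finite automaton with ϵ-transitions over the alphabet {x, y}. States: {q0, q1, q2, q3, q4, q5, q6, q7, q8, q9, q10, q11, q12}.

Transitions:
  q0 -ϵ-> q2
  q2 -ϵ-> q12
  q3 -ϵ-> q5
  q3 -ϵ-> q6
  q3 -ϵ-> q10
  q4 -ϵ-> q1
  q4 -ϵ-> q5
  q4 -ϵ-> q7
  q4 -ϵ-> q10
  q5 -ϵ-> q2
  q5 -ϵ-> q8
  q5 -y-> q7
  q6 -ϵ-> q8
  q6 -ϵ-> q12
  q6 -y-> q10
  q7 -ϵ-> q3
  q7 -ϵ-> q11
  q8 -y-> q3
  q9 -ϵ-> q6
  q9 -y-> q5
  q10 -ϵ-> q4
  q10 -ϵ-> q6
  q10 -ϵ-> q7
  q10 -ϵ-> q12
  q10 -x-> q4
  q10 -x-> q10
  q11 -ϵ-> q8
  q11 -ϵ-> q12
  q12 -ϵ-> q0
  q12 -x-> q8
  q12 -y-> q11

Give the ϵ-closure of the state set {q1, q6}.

Start with {q1, q6}.
From q6 via ϵ: add q8, q12.
From q12 via ϵ: add q0.
From q0 via ϵ: add q2.
No new states can be added; the closed set is {q0, q1, q2, q6, q8, q12}.

{q0, q1, q2, q6, q8, q12}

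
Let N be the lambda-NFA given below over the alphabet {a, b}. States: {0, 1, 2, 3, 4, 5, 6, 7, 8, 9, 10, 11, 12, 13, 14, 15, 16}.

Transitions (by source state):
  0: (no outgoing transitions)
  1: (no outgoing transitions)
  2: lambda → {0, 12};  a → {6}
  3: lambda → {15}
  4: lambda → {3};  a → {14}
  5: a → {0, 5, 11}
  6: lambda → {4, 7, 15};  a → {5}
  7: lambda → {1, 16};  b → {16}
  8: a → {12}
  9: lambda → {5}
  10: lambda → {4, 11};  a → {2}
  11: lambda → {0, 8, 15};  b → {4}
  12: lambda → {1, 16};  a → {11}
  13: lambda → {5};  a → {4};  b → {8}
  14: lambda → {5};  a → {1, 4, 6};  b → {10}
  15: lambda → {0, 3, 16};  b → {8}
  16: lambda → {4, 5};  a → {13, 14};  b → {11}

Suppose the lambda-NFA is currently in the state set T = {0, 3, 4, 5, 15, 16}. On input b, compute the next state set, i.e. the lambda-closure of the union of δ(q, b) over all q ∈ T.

{0, 3, 4, 5, 8, 11, 15, 16}

15 on b → {8}.
16 on b → {11}.
No b-transition from 0, 3, 4, 5.
Union after reading b: {8, 11}.
Now take the lambda-closure:
From 11 via lambda: add 0, 15.
From 15 via lambda: add 3, 16.
From 16 via lambda: add 4, 5.
No new states can be added; the closed set is {0, 3, 4, 5, 8, 11, 15, 16}.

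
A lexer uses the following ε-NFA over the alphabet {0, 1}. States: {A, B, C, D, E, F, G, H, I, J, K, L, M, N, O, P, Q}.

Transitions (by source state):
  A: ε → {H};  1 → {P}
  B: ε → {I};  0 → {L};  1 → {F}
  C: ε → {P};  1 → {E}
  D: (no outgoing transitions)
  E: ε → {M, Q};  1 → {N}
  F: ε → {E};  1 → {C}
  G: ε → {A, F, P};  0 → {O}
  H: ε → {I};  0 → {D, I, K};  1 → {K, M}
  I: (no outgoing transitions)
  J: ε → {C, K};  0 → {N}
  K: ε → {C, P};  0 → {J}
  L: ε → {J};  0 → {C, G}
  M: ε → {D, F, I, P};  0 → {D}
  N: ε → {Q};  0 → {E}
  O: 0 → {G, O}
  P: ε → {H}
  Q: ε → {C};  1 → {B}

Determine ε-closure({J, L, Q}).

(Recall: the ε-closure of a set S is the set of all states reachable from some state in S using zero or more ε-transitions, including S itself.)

Start with {J, L, Q}.
From J via ε: add C, K.
From C via ε: add P.
From P via ε: add H.
From H via ε: add I.
No new states can be added; the closed set is {C, H, I, J, K, L, P, Q}.

{C, H, I, J, K, L, P, Q}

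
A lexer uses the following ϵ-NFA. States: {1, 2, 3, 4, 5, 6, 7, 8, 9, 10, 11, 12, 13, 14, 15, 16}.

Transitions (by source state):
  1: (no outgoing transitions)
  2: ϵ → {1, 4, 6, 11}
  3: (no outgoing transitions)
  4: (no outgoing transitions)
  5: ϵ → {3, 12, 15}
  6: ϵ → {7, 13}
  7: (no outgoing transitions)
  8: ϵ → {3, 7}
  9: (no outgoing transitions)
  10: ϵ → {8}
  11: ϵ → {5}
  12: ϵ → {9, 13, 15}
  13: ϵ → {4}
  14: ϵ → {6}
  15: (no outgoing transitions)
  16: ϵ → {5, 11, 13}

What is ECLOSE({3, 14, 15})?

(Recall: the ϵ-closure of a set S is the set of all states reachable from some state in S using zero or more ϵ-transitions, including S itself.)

{3, 4, 6, 7, 13, 14, 15}

Start with {3, 14, 15}.
From 14 via ϵ: add 6.
From 6 via ϵ: add 7, 13.
From 13 via ϵ: add 4.
No new states can be added; the closed set is {3, 4, 6, 7, 13, 14, 15}.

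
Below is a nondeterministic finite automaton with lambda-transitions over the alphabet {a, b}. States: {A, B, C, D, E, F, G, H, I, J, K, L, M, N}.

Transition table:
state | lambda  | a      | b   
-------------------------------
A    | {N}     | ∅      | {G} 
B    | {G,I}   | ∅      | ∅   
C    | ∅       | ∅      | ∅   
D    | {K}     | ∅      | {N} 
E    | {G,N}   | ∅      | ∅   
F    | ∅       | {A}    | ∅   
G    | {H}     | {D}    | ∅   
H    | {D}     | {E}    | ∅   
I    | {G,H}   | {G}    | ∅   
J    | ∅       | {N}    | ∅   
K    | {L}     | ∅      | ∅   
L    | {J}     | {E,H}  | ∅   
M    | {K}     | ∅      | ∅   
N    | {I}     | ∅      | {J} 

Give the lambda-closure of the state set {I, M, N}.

Start with {I, M, N}.
From I via lambda: add G, H.
From M via lambda: add K.
From H via lambda: add D.
From K via lambda: add L.
From L via lambda: add J.
No new states can be added; the closed set is {D, G, H, I, J, K, L, M, N}.

{D, G, H, I, J, K, L, M, N}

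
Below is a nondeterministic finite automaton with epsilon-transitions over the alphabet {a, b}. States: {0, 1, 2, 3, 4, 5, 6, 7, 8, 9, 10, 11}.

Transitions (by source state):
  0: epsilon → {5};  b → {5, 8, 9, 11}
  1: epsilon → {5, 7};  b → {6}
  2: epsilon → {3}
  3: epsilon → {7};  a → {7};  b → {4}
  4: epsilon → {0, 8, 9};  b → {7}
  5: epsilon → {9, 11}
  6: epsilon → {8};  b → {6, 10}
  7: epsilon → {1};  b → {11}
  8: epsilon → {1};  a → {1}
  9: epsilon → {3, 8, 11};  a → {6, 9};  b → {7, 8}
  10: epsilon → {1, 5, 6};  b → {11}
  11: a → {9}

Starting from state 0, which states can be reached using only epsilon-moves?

Start with {0}.
From 0 via epsilon: add 5.
From 5 via epsilon: add 9, 11.
From 9 via epsilon: add 3, 8.
From 3 via epsilon: add 7.
From 8 via epsilon: add 1.
No new states can be added; the closed set is {0, 1, 3, 5, 7, 8, 9, 11}.

{0, 1, 3, 5, 7, 8, 9, 11}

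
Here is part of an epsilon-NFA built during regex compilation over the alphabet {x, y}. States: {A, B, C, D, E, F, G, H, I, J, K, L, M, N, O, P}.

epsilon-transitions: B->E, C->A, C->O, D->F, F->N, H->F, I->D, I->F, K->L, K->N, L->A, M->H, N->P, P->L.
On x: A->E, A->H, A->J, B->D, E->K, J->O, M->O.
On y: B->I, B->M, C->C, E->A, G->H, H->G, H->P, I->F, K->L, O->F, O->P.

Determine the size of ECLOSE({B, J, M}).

Start with {B, J, M}.
From B via epsilon: add E.
From M via epsilon: add H.
From H via epsilon: add F.
From F via epsilon: add N.
From N via epsilon: add P.
From P via epsilon: add L.
From L via epsilon: add A.
epsilon-closure = {A, B, E, F, H, J, L, M, N, P}, which has 10 states.

10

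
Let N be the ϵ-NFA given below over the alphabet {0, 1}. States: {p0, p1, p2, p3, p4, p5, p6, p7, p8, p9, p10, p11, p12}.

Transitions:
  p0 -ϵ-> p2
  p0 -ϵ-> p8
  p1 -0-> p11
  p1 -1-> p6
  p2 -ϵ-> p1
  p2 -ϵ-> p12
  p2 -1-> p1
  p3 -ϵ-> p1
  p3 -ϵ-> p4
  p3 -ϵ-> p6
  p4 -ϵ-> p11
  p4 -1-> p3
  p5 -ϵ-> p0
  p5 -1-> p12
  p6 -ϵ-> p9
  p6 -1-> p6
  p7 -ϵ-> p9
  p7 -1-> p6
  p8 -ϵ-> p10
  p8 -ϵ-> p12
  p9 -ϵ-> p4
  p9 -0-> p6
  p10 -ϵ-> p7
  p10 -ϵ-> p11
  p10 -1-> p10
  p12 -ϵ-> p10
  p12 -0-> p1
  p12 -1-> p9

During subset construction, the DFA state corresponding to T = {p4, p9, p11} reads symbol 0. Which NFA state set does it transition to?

{p4, p6, p9, p11}

p9 on 0 → {p6}.
No 0-transition from p4, p11.
Union after reading 0: {p6}.
Now take the ϵ-closure:
From p6 via ϵ: add p9.
From p9 via ϵ: add p4.
From p4 via ϵ: add p11.
No new states can be added; the closed set is {p4, p6, p9, p11}.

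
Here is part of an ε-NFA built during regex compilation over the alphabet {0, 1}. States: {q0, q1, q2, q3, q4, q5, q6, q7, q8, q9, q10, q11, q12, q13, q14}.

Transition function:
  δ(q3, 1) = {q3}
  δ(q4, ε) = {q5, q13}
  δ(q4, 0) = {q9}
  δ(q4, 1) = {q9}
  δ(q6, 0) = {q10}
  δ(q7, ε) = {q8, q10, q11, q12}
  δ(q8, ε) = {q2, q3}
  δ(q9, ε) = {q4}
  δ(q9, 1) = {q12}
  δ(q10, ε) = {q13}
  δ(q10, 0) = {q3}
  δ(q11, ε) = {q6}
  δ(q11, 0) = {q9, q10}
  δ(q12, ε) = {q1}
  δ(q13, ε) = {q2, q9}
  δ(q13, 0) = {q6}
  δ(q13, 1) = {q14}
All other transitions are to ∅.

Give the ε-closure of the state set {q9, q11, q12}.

{q1, q2, q4, q5, q6, q9, q11, q12, q13}

Start with {q9, q11, q12}.
From q9 via ε: add q4.
From q11 via ε: add q6.
From q12 via ε: add q1.
From q4 via ε: add q5, q13.
From q13 via ε: add q2.
No new states can be added; the closed set is {q1, q2, q4, q5, q6, q9, q11, q12, q13}.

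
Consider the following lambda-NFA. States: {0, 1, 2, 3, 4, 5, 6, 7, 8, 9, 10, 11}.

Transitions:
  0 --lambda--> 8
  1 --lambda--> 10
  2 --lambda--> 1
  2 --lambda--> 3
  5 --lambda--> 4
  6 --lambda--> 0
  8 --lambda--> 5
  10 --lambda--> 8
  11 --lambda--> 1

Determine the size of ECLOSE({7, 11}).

7

Start with {7, 11}.
From 11 via lambda: add 1.
From 1 via lambda: add 10.
From 10 via lambda: add 8.
From 8 via lambda: add 5.
From 5 via lambda: add 4.
lambda-closure = {1, 4, 5, 7, 8, 10, 11}, which has 7 states.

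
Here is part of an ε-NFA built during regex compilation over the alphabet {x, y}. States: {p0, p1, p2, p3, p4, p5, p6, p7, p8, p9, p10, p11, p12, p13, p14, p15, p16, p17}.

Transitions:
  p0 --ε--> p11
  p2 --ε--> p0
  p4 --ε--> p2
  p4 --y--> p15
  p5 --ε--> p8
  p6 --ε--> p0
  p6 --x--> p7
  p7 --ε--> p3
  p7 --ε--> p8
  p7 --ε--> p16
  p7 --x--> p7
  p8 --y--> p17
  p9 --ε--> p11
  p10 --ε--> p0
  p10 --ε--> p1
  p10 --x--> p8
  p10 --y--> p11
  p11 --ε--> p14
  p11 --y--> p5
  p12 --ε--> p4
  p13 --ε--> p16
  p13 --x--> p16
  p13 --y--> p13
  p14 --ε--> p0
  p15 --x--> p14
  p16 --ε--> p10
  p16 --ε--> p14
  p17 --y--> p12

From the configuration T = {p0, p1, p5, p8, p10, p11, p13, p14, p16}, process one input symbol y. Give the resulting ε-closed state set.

{p0, p1, p5, p8, p10, p11, p13, p14, p16, p17}

p8 on y → {p17}.
p10 on y → {p11}.
p11 on y → {p5}.
p13 on y → {p13}.
No y-transition from p0, p1, p5, p14, p16.
Union after reading y: {p5, p11, p13, p17}.
Now take the ε-closure:
From p5 via ε: add p8.
From p11 via ε: add p14.
From p13 via ε: add p16.
From p14 via ε: add p0.
From p16 via ε: add p10.
From p10 via ε: add p1.
No new states can be added; the closed set is {p0, p1, p5, p8, p10, p11, p13, p14, p16, p17}.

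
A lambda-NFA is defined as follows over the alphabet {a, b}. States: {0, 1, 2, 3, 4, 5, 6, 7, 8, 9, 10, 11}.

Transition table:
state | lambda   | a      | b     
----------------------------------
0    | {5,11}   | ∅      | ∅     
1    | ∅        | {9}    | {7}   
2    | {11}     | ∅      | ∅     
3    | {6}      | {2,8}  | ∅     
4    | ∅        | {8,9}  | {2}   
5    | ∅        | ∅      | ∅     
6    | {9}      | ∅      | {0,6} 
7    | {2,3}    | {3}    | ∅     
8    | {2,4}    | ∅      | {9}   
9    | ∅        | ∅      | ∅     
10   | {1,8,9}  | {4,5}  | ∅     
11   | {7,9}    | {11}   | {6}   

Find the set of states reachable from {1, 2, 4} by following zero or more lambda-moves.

Start with {1, 2, 4}.
From 2 via lambda: add 11.
From 11 via lambda: add 7, 9.
From 7 via lambda: add 3.
From 3 via lambda: add 6.
No new states can be added; the closed set is {1, 2, 3, 4, 6, 7, 9, 11}.

{1, 2, 3, 4, 6, 7, 9, 11}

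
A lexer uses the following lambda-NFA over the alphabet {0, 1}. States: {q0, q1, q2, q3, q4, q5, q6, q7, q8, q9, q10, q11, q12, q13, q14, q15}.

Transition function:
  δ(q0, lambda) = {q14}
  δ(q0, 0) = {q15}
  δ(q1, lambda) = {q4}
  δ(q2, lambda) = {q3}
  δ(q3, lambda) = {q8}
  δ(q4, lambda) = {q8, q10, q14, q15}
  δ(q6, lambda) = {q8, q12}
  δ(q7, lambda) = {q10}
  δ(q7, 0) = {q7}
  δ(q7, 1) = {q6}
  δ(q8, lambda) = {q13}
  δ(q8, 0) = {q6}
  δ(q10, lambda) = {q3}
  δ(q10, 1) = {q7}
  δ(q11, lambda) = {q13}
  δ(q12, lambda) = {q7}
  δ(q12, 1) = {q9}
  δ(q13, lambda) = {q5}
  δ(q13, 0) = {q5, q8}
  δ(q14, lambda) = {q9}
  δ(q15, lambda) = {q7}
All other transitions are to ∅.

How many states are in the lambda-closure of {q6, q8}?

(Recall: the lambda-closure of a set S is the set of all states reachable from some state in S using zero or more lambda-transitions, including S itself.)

Start with {q6, q8}.
From q6 via lambda: add q12.
From q8 via lambda: add q13.
From q12 via lambda: add q7.
From q13 via lambda: add q5.
From q7 via lambda: add q10.
From q10 via lambda: add q3.
lambda-closure = {q3, q5, q6, q7, q8, q10, q12, q13}, which has 8 states.

8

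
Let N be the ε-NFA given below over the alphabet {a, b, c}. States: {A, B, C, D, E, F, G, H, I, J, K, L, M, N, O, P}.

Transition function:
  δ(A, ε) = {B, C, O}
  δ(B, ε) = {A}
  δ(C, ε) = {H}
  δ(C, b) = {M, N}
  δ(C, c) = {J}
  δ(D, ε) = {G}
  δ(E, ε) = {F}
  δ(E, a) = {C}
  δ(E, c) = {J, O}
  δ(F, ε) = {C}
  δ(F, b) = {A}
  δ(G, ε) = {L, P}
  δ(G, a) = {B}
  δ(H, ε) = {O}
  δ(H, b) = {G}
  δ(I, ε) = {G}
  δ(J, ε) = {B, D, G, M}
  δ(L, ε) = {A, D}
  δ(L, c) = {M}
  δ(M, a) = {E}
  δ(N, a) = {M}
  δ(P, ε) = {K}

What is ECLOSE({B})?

Start with {B}.
From B via ε: add A.
From A via ε: add C, O.
From C via ε: add H.
No new states can be added; the closed set is {A, B, C, H, O}.

{A, B, C, H, O}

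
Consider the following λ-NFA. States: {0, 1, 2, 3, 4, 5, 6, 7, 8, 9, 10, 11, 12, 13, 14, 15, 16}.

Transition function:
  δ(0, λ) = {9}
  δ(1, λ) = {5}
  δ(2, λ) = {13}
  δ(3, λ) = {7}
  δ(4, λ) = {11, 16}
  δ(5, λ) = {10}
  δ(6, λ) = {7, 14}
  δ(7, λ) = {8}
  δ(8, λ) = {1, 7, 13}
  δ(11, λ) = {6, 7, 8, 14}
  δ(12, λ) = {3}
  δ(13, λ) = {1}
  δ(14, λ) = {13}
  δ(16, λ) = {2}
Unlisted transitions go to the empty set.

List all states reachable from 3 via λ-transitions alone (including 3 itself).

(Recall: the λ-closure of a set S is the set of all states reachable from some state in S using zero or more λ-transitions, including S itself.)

Start with {3}.
From 3 via λ: add 7.
From 7 via λ: add 8.
From 8 via λ: add 1, 13.
From 1 via λ: add 5.
From 5 via λ: add 10.
No new states can be added; the closed set is {1, 3, 5, 7, 8, 10, 13}.

{1, 3, 5, 7, 8, 10, 13}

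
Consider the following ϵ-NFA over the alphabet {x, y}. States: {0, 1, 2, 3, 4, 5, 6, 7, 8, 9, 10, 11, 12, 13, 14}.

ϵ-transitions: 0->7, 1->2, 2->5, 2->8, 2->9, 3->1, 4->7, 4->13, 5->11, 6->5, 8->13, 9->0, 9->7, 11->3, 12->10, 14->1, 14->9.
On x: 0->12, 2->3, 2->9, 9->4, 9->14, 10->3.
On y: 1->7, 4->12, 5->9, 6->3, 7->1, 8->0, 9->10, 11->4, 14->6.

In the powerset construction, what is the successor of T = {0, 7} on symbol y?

{0, 1, 2, 3, 5, 7, 8, 9, 11, 13}

7 on y → {1}.
No y-transition from 0.
Union after reading y: {1}.
Now take the ϵ-closure:
From 1 via ϵ: add 2.
From 2 via ϵ: add 5, 8, 9.
From 5 via ϵ: add 11.
From 8 via ϵ: add 13.
From 9 via ϵ: add 0, 7.
From 11 via ϵ: add 3.
No new states can be added; the closed set is {0, 1, 2, 3, 5, 7, 8, 9, 11, 13}.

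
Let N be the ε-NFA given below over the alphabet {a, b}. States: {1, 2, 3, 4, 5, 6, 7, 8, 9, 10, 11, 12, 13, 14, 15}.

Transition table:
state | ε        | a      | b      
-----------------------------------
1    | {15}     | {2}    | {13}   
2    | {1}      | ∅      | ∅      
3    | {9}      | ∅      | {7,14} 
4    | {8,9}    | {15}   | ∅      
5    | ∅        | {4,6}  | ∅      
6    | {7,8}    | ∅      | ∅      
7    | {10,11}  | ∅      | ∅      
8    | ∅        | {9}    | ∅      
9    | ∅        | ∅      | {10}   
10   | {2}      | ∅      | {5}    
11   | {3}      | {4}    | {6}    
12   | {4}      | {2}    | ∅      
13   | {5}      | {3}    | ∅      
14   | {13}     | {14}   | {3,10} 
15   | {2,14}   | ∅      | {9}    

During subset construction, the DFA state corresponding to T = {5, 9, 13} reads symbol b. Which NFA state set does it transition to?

{1, 2, 5, 10, 13, 14, 15}

9 on b → {10}.
No b-transition from 5, 13.
Union after reading b: {10}.
Now take the ε-closure:
From 10 via ε: add 2.
From 2 via ε: add 1.
From 1 via ε: add 15.
From 15 via ε: add 14.
From 14 via ε: add 13.
From 13 via ε: add 5.
No new states can be added; the closed set is {1, 2, 5, 10, 13, 14, 15}.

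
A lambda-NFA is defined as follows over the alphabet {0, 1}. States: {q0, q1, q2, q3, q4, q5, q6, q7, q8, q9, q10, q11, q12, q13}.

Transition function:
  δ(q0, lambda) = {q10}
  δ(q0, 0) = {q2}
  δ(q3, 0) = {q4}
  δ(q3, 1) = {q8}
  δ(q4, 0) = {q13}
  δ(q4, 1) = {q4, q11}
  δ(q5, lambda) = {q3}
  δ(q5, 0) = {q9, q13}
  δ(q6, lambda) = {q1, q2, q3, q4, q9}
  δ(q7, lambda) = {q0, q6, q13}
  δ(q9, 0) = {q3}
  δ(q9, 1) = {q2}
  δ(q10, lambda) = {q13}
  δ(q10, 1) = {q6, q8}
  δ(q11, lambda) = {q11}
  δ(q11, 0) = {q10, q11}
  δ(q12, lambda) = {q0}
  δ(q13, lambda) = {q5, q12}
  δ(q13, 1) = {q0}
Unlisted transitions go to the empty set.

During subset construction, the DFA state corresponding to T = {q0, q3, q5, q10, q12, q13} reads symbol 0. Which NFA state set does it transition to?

q0 on 0 → {q2}.
q3 on 0 → {q4}.
q5 on 0 → {q9, q13}.
No 0-transition from q10, q12, q13.
Union after reading 0: {q2, q4, q9, q13}.
Now take the lambda-closure:
From q13 via lambda: add q5, q12.
From q5 via lambda: add q3.
From q12 via lambda: add q0.
From q0 via lambda: add q10.
No new states can be added; the closed set is {q0, q2, q3, q4, q5, q9, q10, q12, q13}.

{q0, q2, q3, q4, q5, q9, q10, q12, q13}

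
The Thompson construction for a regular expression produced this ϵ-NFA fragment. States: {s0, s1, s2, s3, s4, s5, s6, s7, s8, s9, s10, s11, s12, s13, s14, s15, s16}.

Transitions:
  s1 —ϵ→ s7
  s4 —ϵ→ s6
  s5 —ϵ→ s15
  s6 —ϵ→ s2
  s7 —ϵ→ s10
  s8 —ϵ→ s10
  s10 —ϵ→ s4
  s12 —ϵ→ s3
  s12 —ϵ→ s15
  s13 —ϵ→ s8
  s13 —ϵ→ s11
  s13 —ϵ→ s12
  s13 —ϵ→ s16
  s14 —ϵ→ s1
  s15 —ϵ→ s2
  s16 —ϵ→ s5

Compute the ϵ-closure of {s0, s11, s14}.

{s0, s1, s2, s4, s6, s7, s10, s11, s14}

Start with {s0, s11, s14}.
From s14 via ϵ: add s1.
From s1 via ϵ: add s7.
From s7 via ϵ: add s10.
From s10 via ϵ: add s4.
From s4 via ϵ: add s6.
From s6 via ϵ: add s2.
No new states can be added; the closed set is {s0, s1, s2, s4, s6, s7, s10, s11, s14}.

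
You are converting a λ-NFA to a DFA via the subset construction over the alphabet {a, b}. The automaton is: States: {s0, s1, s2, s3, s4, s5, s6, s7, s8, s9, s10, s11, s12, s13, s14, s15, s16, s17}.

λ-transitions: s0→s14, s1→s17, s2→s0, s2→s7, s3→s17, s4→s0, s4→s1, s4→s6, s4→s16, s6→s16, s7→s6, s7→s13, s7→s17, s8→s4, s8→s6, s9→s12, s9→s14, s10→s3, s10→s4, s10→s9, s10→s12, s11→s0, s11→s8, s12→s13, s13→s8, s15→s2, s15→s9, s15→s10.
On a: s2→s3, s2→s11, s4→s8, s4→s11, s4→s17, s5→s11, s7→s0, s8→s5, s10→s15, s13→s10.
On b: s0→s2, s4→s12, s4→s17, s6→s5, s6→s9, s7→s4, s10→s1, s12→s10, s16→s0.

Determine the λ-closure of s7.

Start with {s7}.
From s7 via λ: add s6, s13, s17.
From s6 via λ: add s16.
From s13 via λ: add s8.
From s8 via λ: add s4.
From s4 via λ: add s0, s1.
From s0 via λ: add s14.
No new states can be added; the closed set is {s0, s1, s4, s6, s7, s8, s13, s14, s16, s17}.

{s0, s1, s4, s6, s7, s8, s13, s14, s16, s17}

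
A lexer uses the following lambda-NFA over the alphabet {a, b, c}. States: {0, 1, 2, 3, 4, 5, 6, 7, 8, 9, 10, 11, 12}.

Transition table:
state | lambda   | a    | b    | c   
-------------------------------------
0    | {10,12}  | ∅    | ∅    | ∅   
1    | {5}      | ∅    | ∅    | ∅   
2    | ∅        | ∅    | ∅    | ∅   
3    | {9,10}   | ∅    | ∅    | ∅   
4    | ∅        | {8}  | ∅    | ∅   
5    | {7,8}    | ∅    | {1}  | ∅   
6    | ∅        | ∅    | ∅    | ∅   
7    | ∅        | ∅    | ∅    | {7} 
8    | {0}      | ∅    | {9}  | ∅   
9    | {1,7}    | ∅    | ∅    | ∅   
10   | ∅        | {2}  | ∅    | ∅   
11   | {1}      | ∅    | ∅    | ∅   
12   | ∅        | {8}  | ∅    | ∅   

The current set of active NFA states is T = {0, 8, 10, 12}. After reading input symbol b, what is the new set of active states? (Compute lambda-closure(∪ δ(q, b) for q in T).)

8 on b → {9}.
No b-transition from 0, 10, 12.
Union after reading b: {9}.
Now take the lambda-closure:
From 9 via lambda: add 1, 7.
From 1 via lambda: add 5.
From 5 via lambda: add 8.
From 8 via lambda: add 0.
From 0 via lambda: add 10, 12.
No new states can be added; the closed set is {0, 1, 5, 7, 8, 9, 10, 12}.

{0, 1, 5, 7, 8, 9, 10, 12}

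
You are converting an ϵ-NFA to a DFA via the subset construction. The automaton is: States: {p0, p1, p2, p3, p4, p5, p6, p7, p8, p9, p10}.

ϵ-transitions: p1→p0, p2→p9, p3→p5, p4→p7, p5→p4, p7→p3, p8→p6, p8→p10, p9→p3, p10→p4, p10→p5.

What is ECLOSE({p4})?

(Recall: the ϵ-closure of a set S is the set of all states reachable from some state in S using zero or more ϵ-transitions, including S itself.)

Start with {p4}.
From p4 via ϵ: add p7.
From p7 via ϵ: add p3.
From p3 via ϵ: add p5.
No new states can be added; the closed set is {p3, p4, p5, p7}.

{p3, p4, p5, p7}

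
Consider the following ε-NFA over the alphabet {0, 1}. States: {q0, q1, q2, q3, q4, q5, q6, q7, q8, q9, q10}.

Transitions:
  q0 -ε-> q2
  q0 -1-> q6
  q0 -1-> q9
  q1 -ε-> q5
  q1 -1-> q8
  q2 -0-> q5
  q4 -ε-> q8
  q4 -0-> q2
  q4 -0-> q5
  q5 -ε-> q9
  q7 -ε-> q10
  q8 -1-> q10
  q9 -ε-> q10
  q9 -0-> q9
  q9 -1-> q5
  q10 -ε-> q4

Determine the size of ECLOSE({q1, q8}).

Start with {q1, q8}.
From q1 via ε: add q5.
From q5 via ε: add q9.
From q9 via ε: add q10.
From q10 via ε: add q4.
ε-closure = {q1, q4, q5, q8, q9, q10}, which has 6 states.

6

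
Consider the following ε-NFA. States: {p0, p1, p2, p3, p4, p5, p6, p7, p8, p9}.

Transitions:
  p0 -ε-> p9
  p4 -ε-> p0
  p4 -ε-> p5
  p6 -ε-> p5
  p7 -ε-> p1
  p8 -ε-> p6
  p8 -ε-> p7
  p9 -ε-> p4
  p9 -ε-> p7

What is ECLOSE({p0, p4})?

{p0, p1, p4, p5, p7, p9}

Start with {p0, p4}.
From p0 via ε: add p9.
From p4 via ε: add p5.
From p9 via ε: add p7.
From p7 via ε: add p1.
No new states can be added; the closed set is {p0, p1, p4, p5, p7, p9}.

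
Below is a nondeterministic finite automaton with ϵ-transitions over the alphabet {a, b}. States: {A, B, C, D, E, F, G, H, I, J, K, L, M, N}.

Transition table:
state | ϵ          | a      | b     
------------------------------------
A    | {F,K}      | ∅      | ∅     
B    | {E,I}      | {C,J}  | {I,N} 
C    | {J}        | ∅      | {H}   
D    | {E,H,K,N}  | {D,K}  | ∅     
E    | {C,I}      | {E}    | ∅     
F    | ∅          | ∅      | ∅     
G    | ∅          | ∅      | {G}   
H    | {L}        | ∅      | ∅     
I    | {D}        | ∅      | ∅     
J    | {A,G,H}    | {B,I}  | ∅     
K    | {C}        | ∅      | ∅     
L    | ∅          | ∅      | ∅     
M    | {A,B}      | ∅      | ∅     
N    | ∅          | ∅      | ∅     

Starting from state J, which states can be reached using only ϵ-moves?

Start with {J}.
From J via ϵ: add A, G, H.
From A via ϵ: add F, K.
From H via ϵ: add L.
From K via ϵ: add C.
No new states can be added; the closed set is {A, C, F, G, H, J, K, L}.

{A, C, F, G, H, J, K, L}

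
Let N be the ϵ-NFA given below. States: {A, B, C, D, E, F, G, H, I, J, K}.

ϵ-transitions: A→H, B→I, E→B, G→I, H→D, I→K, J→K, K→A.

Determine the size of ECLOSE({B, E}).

Start with {B, E}.
From B via ϵ: add I.
From I via ϵ: add K.
From K via ϵ: add A.
From A via ϵ: add H.
From H via ϵ: add D.
ϵ-closure = {A, B, D, E, H, I, K}, which has 7 states.

7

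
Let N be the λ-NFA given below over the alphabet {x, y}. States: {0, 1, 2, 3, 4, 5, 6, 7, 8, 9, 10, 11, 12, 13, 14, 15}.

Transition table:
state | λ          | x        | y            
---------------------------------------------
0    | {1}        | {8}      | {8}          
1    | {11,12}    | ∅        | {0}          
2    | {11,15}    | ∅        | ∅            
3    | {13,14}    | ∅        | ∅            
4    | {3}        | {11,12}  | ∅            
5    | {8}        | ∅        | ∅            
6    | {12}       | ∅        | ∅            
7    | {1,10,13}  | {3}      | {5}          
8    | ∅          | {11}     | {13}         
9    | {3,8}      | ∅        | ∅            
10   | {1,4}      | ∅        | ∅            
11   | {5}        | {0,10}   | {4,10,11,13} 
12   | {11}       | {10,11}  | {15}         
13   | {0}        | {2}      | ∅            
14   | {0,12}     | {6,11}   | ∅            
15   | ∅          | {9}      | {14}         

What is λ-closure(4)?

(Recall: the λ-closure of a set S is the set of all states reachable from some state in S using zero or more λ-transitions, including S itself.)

{0, 1, 3, 4, 5, 8, 11, 12, 13, 14}

Start with {4}.
From 4 via λ: add 3.
From 3 via λ: add 13, 14.
From 13 via λ: add 0.
From 14 via λ: add 12.
From 0 via λ: add 1.
From 12 via λ: add 11.
From 11 via λ: add 5.
From 5 via λ: add 8.
No new states can be added; the closed set is {0, 1, 3, 4, 5, 8, 11, 12, 13, 14}.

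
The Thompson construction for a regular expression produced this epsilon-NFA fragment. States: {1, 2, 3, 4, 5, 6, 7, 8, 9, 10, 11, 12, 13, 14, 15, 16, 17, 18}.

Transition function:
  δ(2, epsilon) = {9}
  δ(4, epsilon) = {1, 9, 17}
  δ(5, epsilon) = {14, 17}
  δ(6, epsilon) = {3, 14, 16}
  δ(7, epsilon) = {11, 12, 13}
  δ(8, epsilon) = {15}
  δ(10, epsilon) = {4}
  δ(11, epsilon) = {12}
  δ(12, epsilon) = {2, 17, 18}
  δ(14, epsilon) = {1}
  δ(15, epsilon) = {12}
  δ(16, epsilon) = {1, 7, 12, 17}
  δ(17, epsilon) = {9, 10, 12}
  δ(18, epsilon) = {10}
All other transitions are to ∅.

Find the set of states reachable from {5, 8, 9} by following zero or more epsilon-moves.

{1, 2, 4, 5, 8, 9, 10, 12, 14, 15, 17, 18}

Start with {5, 8, 9}.
From 5 via epsilon: add 14, 17.
From 8 via epsilon: add 15.
From 14 via epsilon: add 1.
From 15 via epsilon: add 12.
From 17 via epsilon: add 10.
From 10 via epsilon: add 4.
From 12 via epsilon: add 2, 18.
No new states can be added; the closed set is {1, 2, 4, 5, 8, 9, 10, 12, 14, 15, 17, 18}.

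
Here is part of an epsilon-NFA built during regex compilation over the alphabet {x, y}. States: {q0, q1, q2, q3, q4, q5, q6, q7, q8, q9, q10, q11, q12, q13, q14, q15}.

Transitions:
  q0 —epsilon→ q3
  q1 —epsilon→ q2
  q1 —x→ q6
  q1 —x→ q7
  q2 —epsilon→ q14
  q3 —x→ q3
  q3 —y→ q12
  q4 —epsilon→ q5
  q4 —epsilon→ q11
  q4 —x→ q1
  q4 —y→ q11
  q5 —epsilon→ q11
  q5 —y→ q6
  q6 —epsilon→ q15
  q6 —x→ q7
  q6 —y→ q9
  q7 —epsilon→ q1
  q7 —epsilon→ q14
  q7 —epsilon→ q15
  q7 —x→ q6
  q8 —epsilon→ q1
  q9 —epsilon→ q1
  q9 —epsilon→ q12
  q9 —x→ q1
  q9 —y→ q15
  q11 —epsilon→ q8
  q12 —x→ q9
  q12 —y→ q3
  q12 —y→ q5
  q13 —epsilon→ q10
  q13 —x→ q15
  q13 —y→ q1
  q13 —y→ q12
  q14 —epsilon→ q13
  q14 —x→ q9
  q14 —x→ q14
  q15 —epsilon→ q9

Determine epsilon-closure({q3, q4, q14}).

Start with {q3, q4, q14}.
From q4 via epsilon: add q5, q11.
From q14 via epsilon: add q13.
From q11 via epsilon: add q8.
From q13 via epsilon: add q10.
From q8 via epsilon: add q1.
From q1 via epsilon: add q2.
No new states can be added; the closed set is {q1, q2, q3, q4, q5, q8, q10, q11, q13, q14}.

{q1, q2, q3, q4, q5, q8, q10, q11, q13, q14}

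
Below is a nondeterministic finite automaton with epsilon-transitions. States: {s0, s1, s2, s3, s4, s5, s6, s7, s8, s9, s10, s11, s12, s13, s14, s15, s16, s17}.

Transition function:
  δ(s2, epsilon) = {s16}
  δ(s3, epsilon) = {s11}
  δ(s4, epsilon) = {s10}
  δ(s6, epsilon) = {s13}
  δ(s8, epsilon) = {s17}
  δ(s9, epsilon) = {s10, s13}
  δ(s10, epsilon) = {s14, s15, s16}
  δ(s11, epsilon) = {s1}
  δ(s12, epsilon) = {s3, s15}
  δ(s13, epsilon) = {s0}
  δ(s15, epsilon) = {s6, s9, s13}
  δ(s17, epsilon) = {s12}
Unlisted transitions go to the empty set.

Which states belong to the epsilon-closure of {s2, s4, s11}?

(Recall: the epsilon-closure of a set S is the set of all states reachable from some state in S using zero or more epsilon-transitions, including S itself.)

{s0, s1, s2, s4, s6, s9, s10, s11, s13, s14, s15, s16}

Start with {s2, s4, s11}.
From s2 via epsilon: add s16.
From s4 via epsilon: add s10.
From s11 via epsilon: add s1.
From s10 via epsilon: add s14, s15.
From s15 via epsilon: add s6, s9, s13.
From s13 via epsilon: add s0.
No new states can be added; the closed set is {s0, s1, s2, s4, s6, s9, s10, s11, s13, s14, s15, s16}.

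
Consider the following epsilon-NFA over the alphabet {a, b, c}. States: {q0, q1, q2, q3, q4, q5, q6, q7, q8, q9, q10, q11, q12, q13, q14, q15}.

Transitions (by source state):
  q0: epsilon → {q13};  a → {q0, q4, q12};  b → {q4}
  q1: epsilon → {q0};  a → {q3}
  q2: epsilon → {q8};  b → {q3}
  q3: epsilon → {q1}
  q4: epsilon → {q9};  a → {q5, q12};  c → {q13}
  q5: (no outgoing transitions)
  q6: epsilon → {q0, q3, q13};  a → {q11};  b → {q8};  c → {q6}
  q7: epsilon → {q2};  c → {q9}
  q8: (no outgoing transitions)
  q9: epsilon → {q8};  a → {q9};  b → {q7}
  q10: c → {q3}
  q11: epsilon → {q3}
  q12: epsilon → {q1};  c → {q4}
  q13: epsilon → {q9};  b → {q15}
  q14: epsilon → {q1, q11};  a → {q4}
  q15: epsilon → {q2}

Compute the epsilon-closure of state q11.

{q0, q1, q3, q8, q9, q11, q13}

Start with {q11}.
From q11 via epsilon: add q3.
From q3 via epsilon: add q1.
From q1 via epsilon: add q0.
From q0 via epsilon: add q13.
From q13 via epsilon: add q9.
From q9 via epsilon: add q8.
No new states can be added; the closed set is {q0, q1, q3, q8, q9, q11, q13}.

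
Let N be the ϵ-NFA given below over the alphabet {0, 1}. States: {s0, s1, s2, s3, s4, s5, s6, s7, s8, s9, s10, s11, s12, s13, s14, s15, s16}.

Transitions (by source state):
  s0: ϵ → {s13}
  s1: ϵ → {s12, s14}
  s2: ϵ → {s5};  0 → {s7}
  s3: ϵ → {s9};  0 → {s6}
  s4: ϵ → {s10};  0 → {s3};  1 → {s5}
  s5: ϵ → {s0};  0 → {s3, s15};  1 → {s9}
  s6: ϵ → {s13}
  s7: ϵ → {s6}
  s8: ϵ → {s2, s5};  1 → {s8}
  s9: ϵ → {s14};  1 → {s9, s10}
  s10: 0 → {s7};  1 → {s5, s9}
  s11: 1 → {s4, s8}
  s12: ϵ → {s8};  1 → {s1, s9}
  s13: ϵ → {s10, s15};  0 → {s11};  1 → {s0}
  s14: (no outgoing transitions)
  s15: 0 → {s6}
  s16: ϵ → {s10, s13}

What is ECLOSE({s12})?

{s0, s2, s5, s8, s10, s12, s13, s15}

Start with {s12}.
From s12 via ϵ: add s8.
From s8 via ϵ: add s2, s5.
From s5 via ϵ: add s0.
From s0 via ϵ: add s13.
From s13 via ϵ: add s10, s15.
No new states can be added; the closed set is {s0, s2, s5, s8, s10, s12, s13, s15}.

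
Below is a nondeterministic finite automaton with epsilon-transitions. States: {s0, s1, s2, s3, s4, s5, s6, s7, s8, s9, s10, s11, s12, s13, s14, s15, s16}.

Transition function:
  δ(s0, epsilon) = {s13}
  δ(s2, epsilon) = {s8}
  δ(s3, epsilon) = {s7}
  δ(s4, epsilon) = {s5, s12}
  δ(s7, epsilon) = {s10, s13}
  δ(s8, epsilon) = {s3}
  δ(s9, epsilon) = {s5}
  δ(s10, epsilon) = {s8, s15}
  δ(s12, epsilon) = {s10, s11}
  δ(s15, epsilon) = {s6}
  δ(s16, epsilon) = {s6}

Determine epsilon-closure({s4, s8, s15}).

Start with {s4, s8, s15}.
From s4 via epsilon: add s5, s12.
From s8 via epsilon: add s3.
From s15 via epsilon: add s6.
From s3 via epsilon: add s7.
From s12 via epsilon: add s10, s11.
From s7 via epsilon: add s13.
No new states can be added; the closed set is {s3, s4, s5, s6, s7, s8, s10, s11, s12, s13, s15}.

{s3, s4, s5, s6, s7, s8, s10, s11, s12, s13, s15}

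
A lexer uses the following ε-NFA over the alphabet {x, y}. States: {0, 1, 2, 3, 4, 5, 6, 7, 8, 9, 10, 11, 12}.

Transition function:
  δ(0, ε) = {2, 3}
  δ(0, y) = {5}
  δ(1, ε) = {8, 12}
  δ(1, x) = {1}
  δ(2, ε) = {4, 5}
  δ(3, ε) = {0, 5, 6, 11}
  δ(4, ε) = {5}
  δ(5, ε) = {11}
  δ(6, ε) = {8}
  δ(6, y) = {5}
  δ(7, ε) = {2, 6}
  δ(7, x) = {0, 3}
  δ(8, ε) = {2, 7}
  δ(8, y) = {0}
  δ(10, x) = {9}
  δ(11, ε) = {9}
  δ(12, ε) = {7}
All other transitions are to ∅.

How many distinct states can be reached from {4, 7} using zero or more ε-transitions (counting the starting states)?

Start with {4, 7}.
From 4 via ε: add 5.
From 7 via ε: add 2, 6.
From 5 via ε: add 11.
From 6 via ε: add 8.
From 11 via ε: add 9.
ε-closure = {2, 4, 5, 6, 7, 8, 9, 11}, which has 8 states.

8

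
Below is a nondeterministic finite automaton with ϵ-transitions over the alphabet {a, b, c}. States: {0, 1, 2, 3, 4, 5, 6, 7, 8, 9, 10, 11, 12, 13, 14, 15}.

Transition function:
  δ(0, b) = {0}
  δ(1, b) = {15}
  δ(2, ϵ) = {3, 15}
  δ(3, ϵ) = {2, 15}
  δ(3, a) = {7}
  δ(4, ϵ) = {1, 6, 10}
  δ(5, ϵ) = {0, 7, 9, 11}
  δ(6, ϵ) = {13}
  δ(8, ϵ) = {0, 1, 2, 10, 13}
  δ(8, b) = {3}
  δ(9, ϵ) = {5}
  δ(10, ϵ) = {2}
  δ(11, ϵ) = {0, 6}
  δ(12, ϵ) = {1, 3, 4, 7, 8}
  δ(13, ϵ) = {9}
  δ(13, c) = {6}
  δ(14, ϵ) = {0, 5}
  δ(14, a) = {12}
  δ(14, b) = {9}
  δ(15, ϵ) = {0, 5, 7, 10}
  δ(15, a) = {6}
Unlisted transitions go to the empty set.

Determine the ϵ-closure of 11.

Start with {11}.
From 11 via ϵ: add 0, 6.
From 6 via ϵ: add 13.
From 13 via ϵ: add 9.
From 9 via ϵ: add 5.
From 5 via ϵ: add 7.
No new states can be added; the closed set is {0, 5, 6, 7, 9, 11, 13}.

{0, 5, 6, 7, 9, 11, 13}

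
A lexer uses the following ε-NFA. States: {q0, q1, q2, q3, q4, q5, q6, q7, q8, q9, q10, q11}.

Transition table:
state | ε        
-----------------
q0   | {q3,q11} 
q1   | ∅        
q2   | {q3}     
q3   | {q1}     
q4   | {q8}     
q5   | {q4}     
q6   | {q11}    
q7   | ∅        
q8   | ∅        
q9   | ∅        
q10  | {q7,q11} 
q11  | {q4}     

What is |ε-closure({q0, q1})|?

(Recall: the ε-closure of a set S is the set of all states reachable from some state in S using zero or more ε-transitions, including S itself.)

Start with {q0, q1}.
From q0 via ε: add q3, q11.
From q11 via ε: add q4.
From q4 via ε: add q8.
ε-closure = {q0, q1, q3, q4, q8, q11}, which has 6 states.

6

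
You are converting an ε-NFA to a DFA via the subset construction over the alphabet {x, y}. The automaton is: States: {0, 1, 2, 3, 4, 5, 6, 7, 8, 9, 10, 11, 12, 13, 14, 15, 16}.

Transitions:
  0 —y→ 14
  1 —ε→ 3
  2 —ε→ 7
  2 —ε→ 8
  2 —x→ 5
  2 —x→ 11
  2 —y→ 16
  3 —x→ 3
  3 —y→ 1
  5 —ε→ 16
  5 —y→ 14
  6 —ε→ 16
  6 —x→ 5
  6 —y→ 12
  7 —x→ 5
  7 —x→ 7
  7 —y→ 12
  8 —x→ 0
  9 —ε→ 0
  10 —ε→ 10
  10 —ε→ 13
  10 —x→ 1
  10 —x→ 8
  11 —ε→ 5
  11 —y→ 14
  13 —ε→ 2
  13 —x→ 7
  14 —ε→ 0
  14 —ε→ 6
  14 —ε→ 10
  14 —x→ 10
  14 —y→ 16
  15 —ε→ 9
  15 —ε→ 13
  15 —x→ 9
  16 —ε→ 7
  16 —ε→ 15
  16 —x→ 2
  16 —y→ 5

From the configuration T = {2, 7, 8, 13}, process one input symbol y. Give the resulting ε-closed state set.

{0, 2, 7, 8, 9, 12, 13, 15, 16}

2 on y → {16}.
7 on y → {12}.
No y-transition from 8, 13.
Union after reading y: {12, 16}.
Now take the ε-closure:
From 16 via ε: add 7, 15.
From 15 via ε: add 9, 13.
From 9 via ε: add 0.
From 13 via ε: add 2.
From 2 via ε: add 8.
No new states can be added; the closed set is {0, 2, 7, 8, 9, 12, 13, 15, 16}.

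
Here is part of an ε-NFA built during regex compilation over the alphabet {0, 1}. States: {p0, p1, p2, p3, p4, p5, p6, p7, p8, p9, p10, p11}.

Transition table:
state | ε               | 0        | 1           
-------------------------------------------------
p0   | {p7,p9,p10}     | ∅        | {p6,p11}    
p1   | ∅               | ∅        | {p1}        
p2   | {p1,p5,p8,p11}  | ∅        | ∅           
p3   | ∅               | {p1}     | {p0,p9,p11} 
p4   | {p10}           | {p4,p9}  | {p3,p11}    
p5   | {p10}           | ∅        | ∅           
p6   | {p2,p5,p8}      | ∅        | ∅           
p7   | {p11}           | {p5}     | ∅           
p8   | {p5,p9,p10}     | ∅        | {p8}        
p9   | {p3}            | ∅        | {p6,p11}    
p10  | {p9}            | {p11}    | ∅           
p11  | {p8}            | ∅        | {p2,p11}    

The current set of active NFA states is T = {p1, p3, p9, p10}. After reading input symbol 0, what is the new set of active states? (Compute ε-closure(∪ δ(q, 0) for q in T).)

{p1, p3, p5, p8, p9, p10, p11}

p3 on 0 → {p1}.
p10 on 0 → {p11}.
No 0-transition from p1, p9.
Union after reading 0: {p1, p11}.
Now take the ε-closure:
From p11 via ε: add p8.
From p8 via ε: add p5, p9, p10.
From p9 via ε: add p3.
No new states can be added; the closed set is {p1, p3, p5, p8, p9, p10, p11}.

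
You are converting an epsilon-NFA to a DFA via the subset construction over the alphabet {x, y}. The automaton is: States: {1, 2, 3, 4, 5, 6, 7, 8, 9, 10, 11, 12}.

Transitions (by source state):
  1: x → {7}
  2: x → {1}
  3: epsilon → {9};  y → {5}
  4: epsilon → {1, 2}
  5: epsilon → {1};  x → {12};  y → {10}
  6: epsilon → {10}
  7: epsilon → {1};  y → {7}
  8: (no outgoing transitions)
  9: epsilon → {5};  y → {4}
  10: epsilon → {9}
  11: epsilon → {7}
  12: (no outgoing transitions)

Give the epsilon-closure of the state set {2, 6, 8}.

Start with {2, 6, 8}.
From 6 via epsilon: add 10.
From 10 via epsilon: add 9.
From 9 via epsilon: add 5.
From 5 via epsilon: add 1.
No new states can be added; the closed set is {1, 2, 5, 6, 8, 9, 10}.

{1, 2, 5, 6, 8, 9, 10}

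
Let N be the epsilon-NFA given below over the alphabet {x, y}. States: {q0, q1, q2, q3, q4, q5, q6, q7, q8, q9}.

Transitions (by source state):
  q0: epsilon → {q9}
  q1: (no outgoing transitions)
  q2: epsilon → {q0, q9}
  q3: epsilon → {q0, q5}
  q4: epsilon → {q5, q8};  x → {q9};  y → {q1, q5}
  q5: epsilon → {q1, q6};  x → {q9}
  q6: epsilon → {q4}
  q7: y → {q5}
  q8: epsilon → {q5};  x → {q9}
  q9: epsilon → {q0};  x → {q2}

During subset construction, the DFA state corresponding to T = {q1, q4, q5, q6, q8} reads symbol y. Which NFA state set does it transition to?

{q1, q4, q5, q6, q8}

q4 on y → {q1, q5}.
No y-transition from q1, q5, q6, q8.
Union after reading y: {q1, q5}.
Now take the epsilon-closure:
From q5 via epsilon: add q6.
From q6 via epsilon: add q4.
From q4 via epsilon: add q8.
No new states can be added; the closed set is {q1, q4, q5, q6, q8}.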